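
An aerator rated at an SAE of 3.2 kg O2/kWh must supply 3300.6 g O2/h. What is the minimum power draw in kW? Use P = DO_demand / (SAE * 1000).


SAE in g O2/kWh = 3.2 * 1000 = 3200 g/kWh
P = DO_demand / SAE_g = 3300.6 / 3200 = 1.03144 kW

1.03144 kW


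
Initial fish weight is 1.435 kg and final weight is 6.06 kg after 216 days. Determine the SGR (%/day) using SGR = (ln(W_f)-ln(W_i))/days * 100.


ln(W_f) = ln(6.06) = 1.8017098
ln(W_i) = ln(1.435) = 0.36116485
ln(W_f) - ln(W_i) = 1.8017098 - 0.36116485 = 1.440545
SGR = 1.440545 / 216 * 100 = 0.666919 %/day

0.666919 %/day


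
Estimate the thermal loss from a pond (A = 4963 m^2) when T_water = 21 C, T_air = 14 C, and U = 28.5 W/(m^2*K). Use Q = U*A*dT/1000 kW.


Temperature difference dT = 21 - 14 = 7 K
Heat loss (W) = U * A * dT = 28.5 * 4963 * 7 = 990118.5 W
Convert to kW: 990118.5 / 1000 = 990.1185 kW

990.1185 kW


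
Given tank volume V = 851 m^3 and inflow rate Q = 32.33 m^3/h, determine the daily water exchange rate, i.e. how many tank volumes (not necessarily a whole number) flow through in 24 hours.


Daily flow volume = 32.33 m^3/h * 24 h = 775.92 m^3/day
Exchanges = daily flow / tank volume = 775.92 / 851 = 0.911774 exchanges/day

0.911774 exchanges/day


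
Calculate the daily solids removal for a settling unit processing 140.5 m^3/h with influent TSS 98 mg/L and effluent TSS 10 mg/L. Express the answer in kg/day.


Concentration drop: TSS_in - TSS_out = 98 - 10 = 88 mg/L
Hourly solids removed = Q * dTSS = 140.5 m^3/h * 88 mg/L = 12364 g/h  (m^3/h * mg/L = g/h)
Daily solids removed = 12364 * 24 = 296736 g/day
Convert g to kg: 296736 / 1000 = 296.736 kg/day

296.736 kg/day


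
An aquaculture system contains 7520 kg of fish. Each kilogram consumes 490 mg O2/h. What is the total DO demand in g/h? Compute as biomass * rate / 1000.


Total O2 consumption (mg/h) = 7520 kg * 490 mg/(kg*h) = 3684800 mg/h
Convert to g/h: 3684800 / 1000 = 3684.8 g/h

3684.8 g/h


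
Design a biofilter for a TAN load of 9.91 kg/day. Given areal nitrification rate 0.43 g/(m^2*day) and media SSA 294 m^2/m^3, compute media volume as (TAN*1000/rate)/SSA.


A = 9.91*1000 / 0.43 = 23046.512 m^2
V = 23046.512 / 294 = 78.3895

78.3895 m^3


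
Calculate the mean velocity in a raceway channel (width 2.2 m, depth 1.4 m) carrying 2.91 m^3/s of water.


Cross-sectional area = W * d = 2.2 * 1.4 = 3.08 m^2
Velocity = Q / A = 2.91 / 3.08 = 0.944805 m/s

0.944805 m/s


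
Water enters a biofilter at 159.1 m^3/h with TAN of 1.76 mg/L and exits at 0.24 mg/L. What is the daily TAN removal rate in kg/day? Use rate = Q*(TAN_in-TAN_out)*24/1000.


Concentration drop: TAN_in - TAN_out = 1.76 - 0.24 = 1.52 mg/L
Hourly TAN removed = Q * dTAN = 159.1 m^3/h * 1.52 mg/L = 241.832 g/h  (m^3/h * mg/L = g/h)
Daily TAN removed = 241.832 * 24 = 5803.968 g/day
Convert to kg/day: 5803.968 / 1000 = 5.803968 kg/day

5.803968 kg/day


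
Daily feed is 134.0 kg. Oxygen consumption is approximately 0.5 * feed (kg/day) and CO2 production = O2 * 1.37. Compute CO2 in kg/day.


O2 = 134.0 * 0.5 = 67
CO2 = 67 * 1.37 = 91.79

91.79 kg/day


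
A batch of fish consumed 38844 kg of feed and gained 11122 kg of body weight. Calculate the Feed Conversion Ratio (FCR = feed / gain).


FCR = feed consumed / weight gained
FCR = 38844 kg / 11122 kg = 3.49254

3.49254


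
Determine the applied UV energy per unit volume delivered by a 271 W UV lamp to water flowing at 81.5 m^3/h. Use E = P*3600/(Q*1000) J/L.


Energy delivered per hour = 271 W * 3600 s = 975600 J/h
Volume treated per hour = 81.5 m^3/h * 1000 = 81500 L/h
dose = 975600 / 81500 = 11.9706 J/L

11.9706 J/L


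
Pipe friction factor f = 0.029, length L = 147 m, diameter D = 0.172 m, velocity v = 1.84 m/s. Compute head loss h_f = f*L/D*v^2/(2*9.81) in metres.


v^2 = 1.84^2 = 3.3856 m^2/s^2
L/D = 147/0.172 = 854.65116
h_f = f*(L/D)*v^2/(2g) = 0.029 * 854.65116 * 3.3856 / 19.62 = 4.27685 m

4.27685 m


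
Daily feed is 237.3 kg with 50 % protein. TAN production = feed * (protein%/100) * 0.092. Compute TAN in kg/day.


Protein in feed = 237.3 * 50/100 = 118.65 kg/day
TAN = protein * 0.092 = 118.65 * 0.092 = 10.9158 kg/day

10.9158 kg/day


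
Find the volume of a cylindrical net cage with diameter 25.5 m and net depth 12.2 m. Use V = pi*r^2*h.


r = d/2 = 25.5/2 = 12.75 m
Base area = pi*r^2 = pi*12.75^2 = 510.70516 m^2
Volume = 510.70516 * 12.2 = 6230.6 m^3

6230.6 m^3


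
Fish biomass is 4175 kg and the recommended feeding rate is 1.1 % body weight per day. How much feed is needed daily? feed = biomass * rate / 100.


Feeding rate fraction = 1.1% / 100 = 0.011
Daily feed = 4175 kg * 0.011 = 45.925 kg/day

45.925 kg/day


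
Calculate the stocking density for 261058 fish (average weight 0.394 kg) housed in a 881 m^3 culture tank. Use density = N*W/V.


Total biomass = 261058 fish * 0.394 kg = 102856.852 kg
Density = total biomass / volume = 102856.852 / 881 = 116.75 kg/m^3

116.75 kg/m^3


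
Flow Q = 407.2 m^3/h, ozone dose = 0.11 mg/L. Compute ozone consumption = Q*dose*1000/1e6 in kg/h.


O3 demand (mg/h) = Q * dose * 1000 = 407.2 * 0.11 * 1000 = 44792 mg/h
Convert mg to kg: 44792 / 1e6 = 0.044792 kg/h

0.044792 kg/h


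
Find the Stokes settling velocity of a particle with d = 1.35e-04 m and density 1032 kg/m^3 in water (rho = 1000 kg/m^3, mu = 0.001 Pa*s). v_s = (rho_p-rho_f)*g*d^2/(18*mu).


Density difference: rho_p - rho_f = 1032 - 1000 = 32 kg/m^3
d^2 = (1.35e-04)^2 = 1.8225e-08 m^2
Numerator = (rho_p - rho_f) * g * d^2 = 32 * 9.81 * 1.8225e-08 = 5.721192e-06
Denominator = 18 * mu = 18 * 0.001 = 0.018
v_s = 5.721192e-06 / 0.018 = 3.17844e-04 m/s
Check: Re = rho_f * v_s * d / mu = 1000 * 3.17844e-04 * 1.35e-04 / 0.001 = 0.0429 < 1, so Stokes' law applies.

3.17844e-04 m/s


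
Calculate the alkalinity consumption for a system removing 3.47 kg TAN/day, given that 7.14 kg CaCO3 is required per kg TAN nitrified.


Alkalinity factor: 7.14 kg CaCO3 consumed per kg TAN nitrified
alk = 3.47 kg TAN * 7.14 = 24.7758 kg CaCO3/day

24.7758 kg CaCO3/day


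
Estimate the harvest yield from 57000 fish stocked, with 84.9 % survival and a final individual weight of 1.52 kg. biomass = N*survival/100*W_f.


Survivors = 57000 * 84.9/100 = 48393 fish
Harvest biomass = survivors * W_f = 48393 * 1.52 = 73557.36 kg

73557.36 kg


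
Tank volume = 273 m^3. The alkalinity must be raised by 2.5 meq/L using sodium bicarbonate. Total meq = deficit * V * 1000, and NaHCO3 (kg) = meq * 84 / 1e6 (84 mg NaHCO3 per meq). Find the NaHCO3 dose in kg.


Tank volume in L = 273 m^3 * 1000 = 273000 L
Total meq required = 2.5 meq/L * 273000 L = 682500 meq
NaHCO3 mass = 682500 meq * 84 mg/meq / 1e6 = 57.33 kg

57.33 kg


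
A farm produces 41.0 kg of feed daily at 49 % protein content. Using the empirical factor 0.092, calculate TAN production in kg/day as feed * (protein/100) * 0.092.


Protein in feed = 41.0 * 49/100 = 20.09 kg/day
TAN = protein * 0.092 = 20.09 * 0.092 = 1.84828 kg/day

1.84828 kg/day


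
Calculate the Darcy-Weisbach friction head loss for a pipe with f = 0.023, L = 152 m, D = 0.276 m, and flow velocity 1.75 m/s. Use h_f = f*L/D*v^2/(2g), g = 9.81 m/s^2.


v^2 = 1.75^2 = 3.0625 m^2/s^2
L/D = 152/0.276 = 550.72464
h_f = f*(L/D)*v^2/(2g) = 0.023 * 550.72464 * 3.0625 / 19.62 = 1.97715 m

1.97715 m


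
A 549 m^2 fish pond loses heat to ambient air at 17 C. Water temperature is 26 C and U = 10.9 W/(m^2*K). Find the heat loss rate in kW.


Temperature difference dT = 26 - 17 = 9 K
Heat loss (W) = U * A * dT = 10.9 * 549 * 9 = 53856.9 W
Convert to kW: 53856.9 / 1000 = 53.8569 kW

53.8569 kW


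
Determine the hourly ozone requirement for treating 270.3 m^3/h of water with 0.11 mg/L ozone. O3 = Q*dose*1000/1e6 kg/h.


O3 demand (mg/h) = Q * dose * 1000 = 270.3 * 0.11 * 1000 = 29733 mg/h
Convert mg to kg: 29733 / 1e6 = 0.029733 kg/h

0.029733 kg/h


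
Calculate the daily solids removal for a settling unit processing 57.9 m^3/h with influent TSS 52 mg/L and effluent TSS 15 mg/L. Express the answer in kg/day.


Concentration drop: TSS_in - TSS_out = 52 - 15 = 37 mg/L
Hourly solids removed = Q * dTSS = 57.9 m^3/h * 37 mg/L = 2142.3 g/h  (m^3/h * mg/L = g/h)
Daily solids removed = 2142.3 * 24 = 51415.2 g/day
Convert g to kg: 51415.2 / 1000 = 51.4152 kg/day

51.4152 kg/day


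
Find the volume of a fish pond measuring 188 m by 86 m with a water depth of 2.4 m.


Base area = L * W = 188 * 86 = 16168 m^2
Volume = area * depth = 16168 * 2.4 = 38803.2 m^3

38803.2 m^3


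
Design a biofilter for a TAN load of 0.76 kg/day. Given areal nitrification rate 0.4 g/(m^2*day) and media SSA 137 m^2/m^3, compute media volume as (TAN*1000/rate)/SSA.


A = 0.76*1000 / 0.4 = 1900 m^2
V = 1900 / 137 = 13.8686

13.8686 m^3


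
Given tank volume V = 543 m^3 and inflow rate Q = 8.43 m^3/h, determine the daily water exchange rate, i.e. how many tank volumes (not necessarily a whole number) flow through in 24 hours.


Daily flow volume = 8.43 m^3/h * 24 h = 202.32 m^3/day
Exchanges = daily flow / tank volume = 202.32 / 543 = 0.372597 exchanges/day

0.372597 exchanges/day


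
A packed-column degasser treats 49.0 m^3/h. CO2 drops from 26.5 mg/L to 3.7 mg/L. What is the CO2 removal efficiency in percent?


CO2_out / CO2_in = 3.7 / 26.5 = 0.13962264
Fraction remaining = 0.13962264
efficiency = (1 - 0.13962264) * 100 = 86.0377 %

86.0377 %


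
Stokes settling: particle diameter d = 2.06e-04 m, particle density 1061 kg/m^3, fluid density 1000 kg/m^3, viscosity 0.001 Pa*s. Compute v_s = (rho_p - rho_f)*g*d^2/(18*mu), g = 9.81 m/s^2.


Density difference: rho_p - rho_f = 1061 - 1000 = 61 kg/m^3
d^2 = (2.06e-04)^2 = 4.2436e-08 m^2
Numerator = (rho_p - rho_f) * g * d^2 = 61 * 9.81 * 4.2436e-08 = 2.5394127e-05
Denominator = 18 * mu = 18 * 0.001 = 0.018
v_s = 2.5394127e-05 / 0.018 = 0.00141078 m/s
Check: Re = rho_f * v_s * d / mu = 1000 * 0.00141078 * 2.06e-04 / 0.001 = 0.291 < 1, so Stokes' law applies.

0.00141078 m/s


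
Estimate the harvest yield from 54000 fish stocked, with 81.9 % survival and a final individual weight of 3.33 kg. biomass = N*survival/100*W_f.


Survivors = 54000 * 81.9/100 = 44226 fish
Harvest biomass = survivors * W_f = 44226 * 3.33 = 147272.58 kg

147272.58 kg


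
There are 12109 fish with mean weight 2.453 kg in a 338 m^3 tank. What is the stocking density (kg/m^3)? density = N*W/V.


Total biomass = 12109 fish * 2.453 kg = 29703.377 kg
Density = total biomass / volume = 29703.377 / 338 = 87.8798 kg/m^3

87.8798 kg/m^3


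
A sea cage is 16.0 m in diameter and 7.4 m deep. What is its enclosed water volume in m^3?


r = d/2 = 16.0/2 = 8 m
Base area = pi*r^2 = pi*8^2 = 201.06193 m^2
Volume = 201.06193 * 7.4 = 1487.86 m^3

1487.86 m^3


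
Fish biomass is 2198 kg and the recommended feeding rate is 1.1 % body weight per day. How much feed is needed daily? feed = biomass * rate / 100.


Feeding rate fraction = 1.1% / 100 = 0.011
Daily feed = 2198 kg * 0.011 = 24.178 kg/day

24.178 kg/day


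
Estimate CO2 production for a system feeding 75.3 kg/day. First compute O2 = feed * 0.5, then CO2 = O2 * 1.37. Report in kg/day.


O2 = 75.3 * 0.5 = 37.65
CO2 = 37.65 * 1.37 = 51.5805

51.5805 kg/day


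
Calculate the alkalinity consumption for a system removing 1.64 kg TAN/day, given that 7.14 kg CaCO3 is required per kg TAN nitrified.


Alkalinity factor: 7.14 kg CaCO3 consumed per kg TAN nitrified
alk = 1.64 kg TAN * 7.14 = 11.7096 kg CaCO3/day

11.7096 kg CaCO3/day


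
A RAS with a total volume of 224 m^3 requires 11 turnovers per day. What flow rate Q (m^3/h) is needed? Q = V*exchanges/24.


Daily recirculation volume = 224 m^3 * 11 = 2464 m^3/day
Flow rate Q = daily volume / 24 h = 2464 / 24 = 102.667 m^3/h

102.667 m^3/h


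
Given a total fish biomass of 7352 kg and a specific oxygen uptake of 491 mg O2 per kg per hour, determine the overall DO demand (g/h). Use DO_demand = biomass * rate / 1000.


Total O2 consumption (mg/h) = 7352 kg * 491 mg/(kg*h) = 3609832 mg/h
Convert to g/h: 3609832 / 1000 = 3609.832 g/h

3609.832 g/h


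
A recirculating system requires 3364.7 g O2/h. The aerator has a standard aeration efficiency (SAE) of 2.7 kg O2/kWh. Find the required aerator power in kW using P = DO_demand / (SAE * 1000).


SAE in g O2/kWh = 2.7 * 1000 = 2700 g/kWh
P = DO_demand / SAE_g = 3364.7 / 2700 = 1.24619 kW

1.24619 kW


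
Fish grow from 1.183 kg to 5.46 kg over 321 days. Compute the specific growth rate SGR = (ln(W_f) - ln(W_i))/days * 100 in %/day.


ln(W_f) = ln(5.46) = 1.6974488
ln(W_i) = ln(1.183) = 0.16805358
ln(W_f) - ln(W_i) = 1.6974488 - 0.16805358 = 1.5293952
SGR = 1.5293952 / 321 * 100 = 0.476447 %/day

0.476447 %/day


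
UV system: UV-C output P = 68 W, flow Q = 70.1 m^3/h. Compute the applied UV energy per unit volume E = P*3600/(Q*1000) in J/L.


Energy delivered per hour = 68 W * 3600 s = 244800 J/h
Volume treated per hour = 70.1 m^3/h * 1000 = 70100 L/h
dose = 244800 / 70100 = 3.49215 J/L

3.49215 J/L


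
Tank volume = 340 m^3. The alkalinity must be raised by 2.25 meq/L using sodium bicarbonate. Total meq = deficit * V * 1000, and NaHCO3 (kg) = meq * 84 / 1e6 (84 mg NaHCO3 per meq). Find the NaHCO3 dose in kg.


Tank volume in L = 340 m^3 * 1000 = 340000 L
Total meq required = 2.25 meq/L * 340000 L = 765000 meq
NaHCO3 mass = 765000 meq * 84 mg/meq / 1e6 = 64.26 kg

64.26 kg


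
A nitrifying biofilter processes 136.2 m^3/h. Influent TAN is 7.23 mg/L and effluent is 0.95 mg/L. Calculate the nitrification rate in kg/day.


Concentration drop: TAN_in - TAN_out = 7.23 - 0.95 = 6.28 mg/L
Hourly TAN removed = Q * dTAN = 136.2 m^3/h * 6.28 mg/L = 855.336 g/h  (m^3/h * mg/L = g/h)
Daily TAN removed = 855.336 * 24 = 20528.064 g/day
Convert to kg/day: 20528.064 / 1000 = 20.528064 kg/day

20.528064 kg/day


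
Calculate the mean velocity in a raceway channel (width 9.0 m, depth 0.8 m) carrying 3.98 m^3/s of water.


Cross-sectional area = W * d = 9.0 * 0.8 = 7.2 m^2
Velocity = Q / A = 3.98 / 7.2 = 0.552778 m/s

0.552778 m/s


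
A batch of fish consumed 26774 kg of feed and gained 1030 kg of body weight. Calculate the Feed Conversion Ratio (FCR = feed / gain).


FCR = feed consumed / weight gained
FCR = 26774 kg / 1030 kg = 25.9942

25.9942


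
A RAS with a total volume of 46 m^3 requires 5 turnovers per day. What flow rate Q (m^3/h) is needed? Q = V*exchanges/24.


Daily recirculation volume = 46 m^3 * 5 = 230 m^3/day
Flow rate Q = daily volume / 24 h = 230 / 24 = 9.58333 m^3/h

9.58333 m^3/h


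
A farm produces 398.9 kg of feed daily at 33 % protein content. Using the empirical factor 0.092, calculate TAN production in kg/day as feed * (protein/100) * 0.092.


Protein in feed = 398.9 * 33/100 = 131.637 kg/day
TAN = protein * 0.092 = 131.637 * 0.092 = 12.110604 kg/day

12.110604 kg/day


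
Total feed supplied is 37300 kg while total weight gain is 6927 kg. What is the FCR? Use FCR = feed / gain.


FCR = feed consumed / weight gained
FCR = 37300 kg / 6927 kg = 5.38473

5.38473


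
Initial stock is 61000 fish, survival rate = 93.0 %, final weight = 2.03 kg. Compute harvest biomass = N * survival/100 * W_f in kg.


Survivors = 61000 * 93.0/100 = 56730 fish
Harvest biomass = survivors * W_f = 56730 * 2.03 = 115161.9 kg

115161.9 kg


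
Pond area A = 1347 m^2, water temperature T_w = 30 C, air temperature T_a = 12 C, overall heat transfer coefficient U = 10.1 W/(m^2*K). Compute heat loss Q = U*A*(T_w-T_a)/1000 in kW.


Temperature difference dT = 30 - 12 = 18 K
Heat loss (W) = U * A * dT = 10.1 * 1347 * 18 = 244884.6 W
Convert to kW: 244884.6 / 1000 = 244.8846 kW

244.8846 kW


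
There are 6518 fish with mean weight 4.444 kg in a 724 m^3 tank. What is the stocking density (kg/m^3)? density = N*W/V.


Total biomass = 6518 fish * 4.444 kg = 28965.992 kg
Density = total biomass / volume = 28965.992 / 724 = 40.0083 kg/m^3

40.0083 kg/m^3


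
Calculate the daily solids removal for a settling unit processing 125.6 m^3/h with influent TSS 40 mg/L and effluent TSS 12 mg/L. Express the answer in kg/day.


Concentration drop: TSS_in - TSS_out = 40 - 12 = 28 mg/L
Hourly solids removed = Q * dTSS = 125.6 m^3/h * 28 mg/L = 3516.8 g/h  (m^3/h * mg/L = g/h)
Daily solids removed = 3516.8 * 24 = 84403.2 g/day
Convert g to kg: 84403.2 / 1000 = 84.4032 kg/day

84.4032 kg/day


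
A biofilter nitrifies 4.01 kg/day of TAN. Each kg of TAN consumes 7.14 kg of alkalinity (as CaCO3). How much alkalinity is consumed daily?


Alkalinity factor: 7.14 kg CaCO3 consumed per kg TAN nitrified
alk = 4.01 kg TAN * 7.14 = 28.6314 kg CaCO3/day

28.6314 kg CaCO3/day


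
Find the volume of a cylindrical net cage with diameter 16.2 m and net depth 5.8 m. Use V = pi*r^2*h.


r = d/2 = 16.2/2 = 8.1 m
Base area = pi*r^2 = pi*8.1^2 = 206.11989 m^2
Volume = 206.11989 * 5.8 = 1195.5 m^3

1195.5 m^3


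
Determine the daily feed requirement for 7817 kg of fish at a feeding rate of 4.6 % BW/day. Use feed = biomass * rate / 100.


Feeding rate fraction = 4.6% / 100 = 0.046
Daily feed = 7817 kg * 0.046 = 359.582 kg/day

359.582 kg/day


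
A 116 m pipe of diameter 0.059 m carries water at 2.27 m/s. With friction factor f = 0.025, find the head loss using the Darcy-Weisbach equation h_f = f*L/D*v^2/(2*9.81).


v^2 = 2.27^2 = 5.1529 m^2/s^2
L/D = 116/0.059 = 1966.1017
h_f = f*(L/D)*v^2/(2g) = 0.025 * 1966.1017 * 5.1529 / 19.62 = 12.9092 m

12.9092 m


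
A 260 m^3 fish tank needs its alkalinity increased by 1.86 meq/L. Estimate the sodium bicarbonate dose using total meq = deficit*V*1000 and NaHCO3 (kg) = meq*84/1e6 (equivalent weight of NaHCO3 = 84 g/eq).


Tank volume in L = 260 m^3 * 1000 = 260000 L
Total meq required = 1.86 meq/L * 260000 L = 483600 meq
NaHCO3 mass = 483600 meq * 84 mg/meq / 1e6 = 40.6224 kg

40.6224 kg


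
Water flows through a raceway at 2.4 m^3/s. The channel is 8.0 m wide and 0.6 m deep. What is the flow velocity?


Cross-sectional area = W * d = 8.0 * 0.6 = 4.8 m^2
Velocity = Q / A = 2.4 / 4.8 = 0.5 m/s

0.5 m/s


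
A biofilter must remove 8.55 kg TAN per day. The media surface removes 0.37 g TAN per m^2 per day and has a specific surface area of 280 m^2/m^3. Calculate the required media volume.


A = 8.55*1000 / 0.37 = 23108.108 m^2
V = 23108.108 / 280 = 82.529

82.529 m^3


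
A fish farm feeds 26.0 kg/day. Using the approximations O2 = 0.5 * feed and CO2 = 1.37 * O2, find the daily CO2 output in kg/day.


O2 = 26.0 * 0.5 = 13
CO2 = 13 * 1.37 = 17.81

17.81 kg/day


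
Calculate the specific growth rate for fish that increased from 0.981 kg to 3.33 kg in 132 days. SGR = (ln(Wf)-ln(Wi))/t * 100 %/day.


ln(W_f) = ln(3.33) = 1.2029723
ln(W_i) = ln(0.981) = -0.019182819
ln(W_f) - ln(W_i) = 1.2029723 - -0.019182819 = 1.2221551
SGR = 1.2221551 / 132 * 100 = 0.925875 %/day

0.925875 %/day


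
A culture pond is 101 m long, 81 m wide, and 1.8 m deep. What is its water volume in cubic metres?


Base area = L * W = 101 * 81 = 8181 m^2
Volume = area * depth = 8181 * 1.8 = 14725.8 m^3

14725.8 m^3


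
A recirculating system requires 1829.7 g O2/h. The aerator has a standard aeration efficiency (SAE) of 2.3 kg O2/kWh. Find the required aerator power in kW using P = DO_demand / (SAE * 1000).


SAE in g O2/kWh = 2.3 * 1000 = 2300 g/kWh
P = DO_demand / SAE_g = 1829.7 / 2300 = 0.795522 kW

0.795522 kW


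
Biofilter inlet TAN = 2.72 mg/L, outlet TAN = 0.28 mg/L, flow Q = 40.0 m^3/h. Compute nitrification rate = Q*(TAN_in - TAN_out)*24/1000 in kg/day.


Concentration drop: TAN_in - TAN_out = 2.72 - 0.28 = 2.44 mg/L
Hourly TAN removed = Q * dTAN = 40.0 m^3/h * 2.44 mg/L = 97.6 g/h  (m^3/h * mg/L = g/h)
Daily TAN removed = 97.6 * 24 = 2342.4 g/day
Convert to kg/day: 2342.4 / 1000 = 2.3424 kg/day

2.3424 kg/day


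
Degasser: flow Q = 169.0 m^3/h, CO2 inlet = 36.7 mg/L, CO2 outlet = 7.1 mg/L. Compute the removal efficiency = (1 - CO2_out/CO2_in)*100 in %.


CO2_out / CO2_in = 7.1 / 36.7 = 0.19346049
Fraction remaining = 0.19346049
efficiency = (1 - 0.19346049) * 100 = 80.654 %

80.654 %


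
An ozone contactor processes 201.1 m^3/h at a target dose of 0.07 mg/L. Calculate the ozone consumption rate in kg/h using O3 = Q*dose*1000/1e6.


O3 demand (mg/h) = Q * dose * 1000 = 201.1 * 0.07 * 1000 = 14077 mg/h
Convert mg to kg: 14077 / 1e6 = 0.014077 kg/h

0.014077 kg/h


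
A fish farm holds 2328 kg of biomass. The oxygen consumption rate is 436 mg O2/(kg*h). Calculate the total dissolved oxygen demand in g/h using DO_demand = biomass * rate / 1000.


Total O2 consumption (mg/h) = 2328 kg * 436 mg/(kg*h) = 1015008 mg/h
Convert to g/h: 1015008 / 1000 = 1015.008 g/h

1015.008 g/h


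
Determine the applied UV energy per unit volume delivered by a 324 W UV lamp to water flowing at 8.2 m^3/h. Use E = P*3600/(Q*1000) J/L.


Energy delivered per hour = 324 W * 3600 s = 1166400 J/h
Volume treated per hour = 8.2 m^3/h * 1000 = 8200 L/h
dose = 1166400 / 8200 = 142.244 J/L

142.244 J/L


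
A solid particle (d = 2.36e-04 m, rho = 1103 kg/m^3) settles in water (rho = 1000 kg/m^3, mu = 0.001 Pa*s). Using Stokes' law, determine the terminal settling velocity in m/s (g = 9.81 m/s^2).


Density difference: rho_p - rho_f = 1103 - 1000 = 103 kg/m^3
d^2 = (2.36e-04)^2 = 5.5696e-08 m^2
Numerator = (rho_p - rho_f) * g * d^2 = 103 * 9.81 * 5.5696e-08 = 5.6276909e-05
Denominator = 18 * mu = 18 * 0.001 = 0.018
v_s = 5.6276909e-05 / 0.018 = 0.00312649 m/s
Check: Re = rho_f * v_s * d / mu = 1000 * 0.00312649 * 2.36e-04 / 0.001 = 0.738 < 1, so Stokes' law applies.

0.00312649 m/s


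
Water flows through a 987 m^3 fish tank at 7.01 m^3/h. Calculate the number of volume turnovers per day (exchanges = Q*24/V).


Daily flow volume = 7.01 m^3/h * 24 h = 168.24 m^3/day
Exchanges = daily flow / tank volume = 168.24 / 987 = 0.170456 exchanges/day

0.170456 exchanges/day


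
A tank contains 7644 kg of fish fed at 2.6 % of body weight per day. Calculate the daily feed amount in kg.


Feeding rate fraction = 2.6% / 100 = 0.026
Daily feed = 7644 kg * 0.026 = 198.744 kg/day

198.744 kg/day


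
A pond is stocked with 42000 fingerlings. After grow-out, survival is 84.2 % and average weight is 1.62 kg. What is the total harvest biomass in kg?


Survivors = 42000 * 84.2/100 = 35364 fish
Harvest biomass = survivors * W_f = 35364 * 1.62 = 57289.68 kg

57289.68 kg


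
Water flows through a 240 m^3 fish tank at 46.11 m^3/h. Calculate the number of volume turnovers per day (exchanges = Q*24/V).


Daily flow volume = 46.11 m^3/h * 24 h = 1106.64 m^3/day
Exchanges = daily flow / tank volume = 1106.64 / 240 = 4.611 exchanges/day

4.611 exchanges/day


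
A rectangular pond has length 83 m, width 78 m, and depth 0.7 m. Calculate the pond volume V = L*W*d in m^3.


Base area = L * W = 83 * 78 = 6474 m^2
Volume = area * depth = 6474 * 0.7 = 4531.8 m^3

4531.8 m^3


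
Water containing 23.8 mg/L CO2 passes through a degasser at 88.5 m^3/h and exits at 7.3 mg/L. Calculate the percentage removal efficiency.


CO2_out / CO2_in = 7.3 / 23.8 = 0.30672269
Fraction remaining = 0.30672269
efficiency = (1 - 0.30672269) * 100 = 69.3277 %

69.3277 %


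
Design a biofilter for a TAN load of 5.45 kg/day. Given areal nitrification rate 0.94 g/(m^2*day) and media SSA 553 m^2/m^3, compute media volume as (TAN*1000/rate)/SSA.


A = 5.45*1000 / 0.94 = 5797.8723 m^2
V = 5797.8723 / 553 = 10.4844

10.4844 m^3


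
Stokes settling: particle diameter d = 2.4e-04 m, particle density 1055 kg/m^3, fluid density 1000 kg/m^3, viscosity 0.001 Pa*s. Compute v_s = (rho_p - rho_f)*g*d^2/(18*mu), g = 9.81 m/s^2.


Density difference: rho_p - rho_f = 1055 - 1000 = 55 kg/m^3
d^2 = (2.4e-04)^2 = 5.76e-08 m^2
Numerator = (rho_p - rho_f) * g * d^2 = 55 * 9.81 * 5.76e-08 = 3.107808e-05
Denominator = 18 * mu = 18 * 0.001 = 0.018
v_s = 3.107808e-05 / 0.018 = 0.00172656 m/s
Check: Re = rho_f * v_s * d / mu = 1000 * 0.00172656 * 2.4e-04 / 0.001 = 0.414 < 1, so Stokes' law applies.

0.00172656 m/s


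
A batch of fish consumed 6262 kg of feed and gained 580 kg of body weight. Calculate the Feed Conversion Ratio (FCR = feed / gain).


FCR = feed consumed / weight gained
FCR = 6262 kg / 580 kg = 10.7966

10.7966


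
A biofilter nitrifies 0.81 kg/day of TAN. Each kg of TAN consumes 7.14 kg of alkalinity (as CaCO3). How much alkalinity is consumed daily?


Alkalinity factor: 7.14 kg CaCO3 consumed per kg TAN nitrified
alk = 0.81 kg TAN * 7.14 = 5.7834 kg CaCO3/day

5.7834 kg CaCO3/day


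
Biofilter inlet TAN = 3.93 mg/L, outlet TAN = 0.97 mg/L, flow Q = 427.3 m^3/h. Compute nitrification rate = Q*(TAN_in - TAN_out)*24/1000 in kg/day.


Concentration drop: TAN_in - TAN_out = 3.93 - 0.97 = 2.96 mg/L
Hourly TAN removed = Q * dTAN = 427.3 m^3/h * 2.96 mg/L = 1264.808 g/h  (m^3/h * mg/L = g/h)
Daily TAN removed = 1264.808 * 24 = 30355.392 g/day
Convert to kg/day: 30355.392 / 1000 = 30.355392 kg/day

30.355392 kg/day


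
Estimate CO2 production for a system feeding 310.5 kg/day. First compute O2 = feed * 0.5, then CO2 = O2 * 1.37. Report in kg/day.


O2 = 310.5 * 0.5 = 155.25
CO2 = 155.25 * 1.37 = 212.6925

212.6925 kg/day


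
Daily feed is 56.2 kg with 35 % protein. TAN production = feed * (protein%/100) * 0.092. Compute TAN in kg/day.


Protein in feed = 56.2 * 35/100 = 19.67 kg/day
TAN = protein * 0.092 = 19.67 * 0.092 = 1.80964 kg/day

1.80964 kg/day


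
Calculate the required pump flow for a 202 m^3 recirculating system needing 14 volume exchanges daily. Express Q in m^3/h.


Daily recirculation volume = 202 m^3 * 14 = 2828 m^3/day
Flow rate Q = daily volume / 24 h = 2828 / 24 = 117.833 m^3/h

117.833 m^3/h


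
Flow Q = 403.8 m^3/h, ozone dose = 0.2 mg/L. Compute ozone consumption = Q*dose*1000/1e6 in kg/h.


O3 demand (mg/h) = Q * dose * 1000 = 403.8 * 0.2 * 1000 = 80760 mg/h
Convert mg to kg: 80760 / 1e6 = 0.08076 kg/h

0.08076 kg/h


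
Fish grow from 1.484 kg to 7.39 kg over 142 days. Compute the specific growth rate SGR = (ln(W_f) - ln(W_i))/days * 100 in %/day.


ln(W_f) = ln(7.39) = 2.0001277
ln(W_i) = ln(1.484) = 0.39474114
ln(W_f) - ln(W_i) = 2.0001277 - 0.39474114 = 1.6053866
SGR = 1.6053866 / 142 * 100 = 1.13055 %/day

1.13055 %/day


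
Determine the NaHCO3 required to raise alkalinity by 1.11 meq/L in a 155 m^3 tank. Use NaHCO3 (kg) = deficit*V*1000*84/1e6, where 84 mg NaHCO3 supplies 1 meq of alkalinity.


Tank volume in L = 155 m^3 * 1000 = 155000 L
Total meq required = 1.11 meq/L * 155000 L = 172050 meq
NaHCO3 mass = 172050 meq * 84 mg/meq / 1e6 = 14.4522 kg

14.4522 kg


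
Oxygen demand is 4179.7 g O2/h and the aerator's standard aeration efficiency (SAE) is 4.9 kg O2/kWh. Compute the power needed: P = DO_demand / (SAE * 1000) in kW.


SAE in g O2/kWh = 4.9 * 1000 = 4900 g/kWh
P = DO_demand / SAE_g = 4179.7 / 4900 = 0.853 kW

0.853 kW


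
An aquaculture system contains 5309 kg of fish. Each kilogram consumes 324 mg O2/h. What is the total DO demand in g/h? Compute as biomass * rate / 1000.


Total O2 consumption (mg/h) = 5309 kg * 324 mg/(kg*h) = 1720116 mg/h
Convert to g/h: 1720116 / 1000 = 1720.116 g/h

1720.116 g/h


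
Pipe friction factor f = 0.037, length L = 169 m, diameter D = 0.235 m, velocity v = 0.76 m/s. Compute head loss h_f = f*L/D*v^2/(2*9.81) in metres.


v^2 = 0.76^2 = 0.5776 m^2/s^2
L/D = 169/0.235 = 719.14894
h_f = f*(L/D)*v^2/(2g) = 0.037 * 719.14894 * 0.5776 / 19.62 = 0.783337 m

0.783337 m


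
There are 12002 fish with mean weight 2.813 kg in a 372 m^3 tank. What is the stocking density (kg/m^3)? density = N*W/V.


Total biomass = 12002 fish * 2.813 kg = 33761.626 kg
Density = total biomass / volume = 33761.626 / 372 = 90.7571 kg/m^3

90.7571 kg/m^3


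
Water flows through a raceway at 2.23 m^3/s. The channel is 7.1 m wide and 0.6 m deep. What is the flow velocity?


Cross-sectional area = W * d = 7.1 * 0.6 = 4.26 m^2
Velocity = Q / A = 2.23 / 4.26 = 0.523474 m/s

0.523474 m/s


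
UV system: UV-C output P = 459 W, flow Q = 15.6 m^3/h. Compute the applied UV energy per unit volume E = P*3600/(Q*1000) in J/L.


Energy delivered per hour = 459 W * 3600 s = 1652400 J/h
Volume treated per hour = 15.6 m^3/h * 1000 = 15600 L/h
dose = 1652400 / 15600 = 105.923 J/L

105.923 J/L


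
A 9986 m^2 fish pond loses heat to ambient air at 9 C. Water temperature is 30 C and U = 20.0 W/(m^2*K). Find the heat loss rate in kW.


Temperature difference dT = 30 - 9 = 21 K
Heat loss (W) = U * A * dT = 20.0 * 9986 * 21 = 4194120 W
Convert to kW: 4194120 / 1000 = 4194.12 kW

4194.12 kW


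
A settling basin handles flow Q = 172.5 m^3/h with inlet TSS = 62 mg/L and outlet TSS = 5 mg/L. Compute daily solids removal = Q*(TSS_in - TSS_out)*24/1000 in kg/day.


Concentration drop: TSS_in - TSS_out = 62 - 5 = 57 mg/L
Hourly solids removed = Q * dTSS = 172.5 m^3/h * 57 mg/L = 9832.5 g/h  (m^3/h * mg/L = g/h)
Daily solids removed = 9832.5 * 24 = 235980 g/day
Convert g to kg: 235980 / 1000 = 235.98 kg/day

235.98 kg/day


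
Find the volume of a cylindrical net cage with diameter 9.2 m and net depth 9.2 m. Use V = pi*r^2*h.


r = d/2 = 9.2/2 = 4.6 m
Base area = pi*r^2 = pi*4.6^2 = 66.476101 m^2
Volume = 66.476101 * 9.2 = 611.58 m^3

611.58 m^3


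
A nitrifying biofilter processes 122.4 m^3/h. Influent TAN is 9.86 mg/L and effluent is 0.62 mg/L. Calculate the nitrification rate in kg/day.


Concentration drop: TAN_in - TAN_out = 9.86 - 0.62 = 9.24 mg/L
Hourly TAN removed = Q * dTAN = 122.4 m^3/h * 9.24 mg/L = 1130.976 g/h  (m^3/h * mg/L = g/h)
Daily TAN removed = 1130.976 * 24 = 27143.424 g/day
Convert to kg/day: 27143.424 / 1000 = 27.143424 kg/day

27.143424 kg/day


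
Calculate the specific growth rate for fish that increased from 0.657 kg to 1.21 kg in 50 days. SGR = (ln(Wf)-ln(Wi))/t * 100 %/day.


ln(W_f) = ln(1.21) = 0.19062036
ln(W_i) = ln(0.657) = -0.42007126
ln(W_f) - ln(W_i) = 0.19062036 - -0.42007126 = 0.61069162
SGR = 0.61069162 / 50 * 100 = 1.22138 %/day

1.22138 %/day


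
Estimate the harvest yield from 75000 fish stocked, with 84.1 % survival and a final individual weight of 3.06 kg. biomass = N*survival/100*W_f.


Survivors = 75000 * 84.1/100 = 63075 fish
Harvest biomass = survivors * W_f = 63075 * 3.06 = 193009.5 kg

193009.5 kg


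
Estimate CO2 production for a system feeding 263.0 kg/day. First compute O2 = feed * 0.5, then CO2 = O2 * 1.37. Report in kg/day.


O2 = 263.0 * 0.5 = 131.5
CO2 = 131.5 * 1.37 = 180.155

180.155 kg/day


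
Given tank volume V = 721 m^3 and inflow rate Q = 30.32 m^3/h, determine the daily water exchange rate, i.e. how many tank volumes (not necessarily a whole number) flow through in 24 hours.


Daily flow volume = 30.32 m^3/h * 24 h = 727.68 m^3/day
Exchanges = daily flow / tank volume = 727.68 / 721 = 1.00926 exchanges/day

1.00926 exchanges/day


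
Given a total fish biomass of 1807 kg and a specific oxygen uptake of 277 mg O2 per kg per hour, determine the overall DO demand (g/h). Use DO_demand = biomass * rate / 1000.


Total O2 consumption (mg/h) = 1807 kg * 277 mg/(kg*h) = 500539 mg/h
Convert to g/h: 500539 / 1000 = 500.539 g/h

500.539 g/h


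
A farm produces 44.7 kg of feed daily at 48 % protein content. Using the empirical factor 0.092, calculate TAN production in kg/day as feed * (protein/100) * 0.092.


Protein in feed = 44.7 * 48/100 = 21.456 kg/day
TAN = protein * 0.092 = 21.456 * 0.092 = 1.973952 kg/day

1.973952 kg/day


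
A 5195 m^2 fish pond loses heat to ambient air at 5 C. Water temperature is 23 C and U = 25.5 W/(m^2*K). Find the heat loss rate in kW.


Temperature difference dT = 23 - 5 = 18 K
Heat loss (W) = U * A * dT = 25.5 * 5195 * 18 = 2384505 W
Convert to kW: 2384505 / 1000 = 2384.505 kW

2384.505 kW


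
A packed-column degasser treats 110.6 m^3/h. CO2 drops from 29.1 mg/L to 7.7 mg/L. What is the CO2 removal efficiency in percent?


CO2_out / CO2_in = 7.7 / 29.1 = 0.26460481
Fraction remaining = 0.26460481
efficiency = (1 - 0.26460481) * 100 = 73.5395 %

73.5395 %


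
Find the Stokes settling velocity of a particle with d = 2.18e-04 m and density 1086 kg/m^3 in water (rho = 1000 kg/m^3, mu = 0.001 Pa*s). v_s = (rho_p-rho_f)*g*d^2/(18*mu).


Density difference: rho_p - rho_f = 1086 - 1000 = 86 kg/m^3
d^2 = (2.18e-04)^2 = 4.7524e-08 m^2
Numerator = (rho_p - rho_f) * g * d^2 = 86 * 9.81 * 4.7524e-08 = 4.0094098e-05
Denominator = 18 * mu = 18 * 0.001 = 0.018
v_s = 4.0094098e-05 / 0.018 = 0.00222745 m/s
Check: Re = rho_f * v_s * d / mu = 1000 * 0.00222745 * 2.18e-04 / 0.001 = 0.486 < 1, so Stokes' law applies.

0.00222745 m/s


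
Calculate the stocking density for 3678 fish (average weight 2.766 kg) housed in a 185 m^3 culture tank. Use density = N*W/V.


Total biomass = 3678 fish * 2.766 kg = 10173.348 kg
Density = total biomass / volume = 10173.348 / 185 = 54.9911 kg/m^3

54.9911 kg/m^3


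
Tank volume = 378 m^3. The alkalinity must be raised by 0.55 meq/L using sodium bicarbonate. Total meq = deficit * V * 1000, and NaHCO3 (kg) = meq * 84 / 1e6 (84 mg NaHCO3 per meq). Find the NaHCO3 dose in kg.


Tank volume in L = 378 m^3 * 1000 = 378000 L
Total meq required = 0.55 meq/L * 378000 L = 207900 meq
NaHCO3 mass = 207900 meq * 84 mg/meq / 1e6 = 17.4636 kg

17.4636 kg


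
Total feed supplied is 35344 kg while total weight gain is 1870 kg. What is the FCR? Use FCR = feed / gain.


FCR = feed consumed / weight gained
FCR = 35344 kg / 1870 kg = 18.9005

18.9005


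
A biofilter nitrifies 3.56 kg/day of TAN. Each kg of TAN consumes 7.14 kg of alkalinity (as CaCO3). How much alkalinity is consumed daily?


Alkalinity factor: 7.14 kg CaCO3 consumed per kg TAN nitrified
alk = 3.56 kg TAN * 7.14 = 25.4184 kg CaCO3/day

25.4184 kg CaCO3/day


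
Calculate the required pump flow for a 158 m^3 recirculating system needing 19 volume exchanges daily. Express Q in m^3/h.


Daily recirculation volume = 158 m^3 * 19 = 3002 m^3/day
Flow rate Q = daily volume / 24 h = 3002 / 24 = 125.083 m^3/h

125.083 m^3/h


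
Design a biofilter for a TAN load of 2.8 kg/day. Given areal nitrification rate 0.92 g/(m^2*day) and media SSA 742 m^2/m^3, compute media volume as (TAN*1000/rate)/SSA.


A = 2.8*1000 / 0.92 = 3043.4783 m^2
V = 3043.4783 / 742 = 4.10172

4.10172 m^3


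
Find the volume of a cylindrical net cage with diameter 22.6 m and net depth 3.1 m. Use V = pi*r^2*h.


r = d/2 = 22.6/2 = 11.3 m
Base area = pi*r^2 = pi*11.3^2 = 401.14997 m^2
Volume = 401.14997 * 3.1 = 1243.56 m^3

1243.56 m^3


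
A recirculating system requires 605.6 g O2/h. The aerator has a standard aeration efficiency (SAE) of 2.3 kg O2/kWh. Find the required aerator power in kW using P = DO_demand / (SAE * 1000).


SAE in g O2/kWh = 2.3 * 1000 = 2300 g/kWh
P = DO_demand / SAE_g = 605.6 / 2300 = 0.263304 kW

0.263304 kW


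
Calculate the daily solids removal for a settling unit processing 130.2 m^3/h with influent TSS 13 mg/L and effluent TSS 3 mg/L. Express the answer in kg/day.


Concentration drop: TSS_in - TSS_out = 13 - 3 = 10 mg/L
Hourly solids removed = Q * dTSS = 130.2 m^3/h * 10 mg/L = 1302 g/h  (m^3/h * mg/L = g/h)
Daily solids removed = 1302 * 24 = 31248 g/day
Convert g to kg: 31248 / 1000 = 31.248 kg/day

31.248 kg/day


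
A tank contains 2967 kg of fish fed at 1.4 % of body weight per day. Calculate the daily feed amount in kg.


Feeding rate fraction = 1.4% / 100 = 0.014
Daily feed = 2967 kg * 0.014 = 41.538 kg/day

41.538 kg/day


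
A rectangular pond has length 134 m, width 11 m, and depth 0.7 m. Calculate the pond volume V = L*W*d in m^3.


Base area = L * W = 134 * 11 = 1474 m^2
Volume = area * depth = 1474 * 0.7 = 1031.8 m^3

1031.8 m^3


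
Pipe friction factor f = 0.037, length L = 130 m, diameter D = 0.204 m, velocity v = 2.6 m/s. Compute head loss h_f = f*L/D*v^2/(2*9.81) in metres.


v^2 = 2.6^2 = 6.76 m^2/s^2
L/D = 130/0.204 = 637.2549
h_f = f*(L/D)*v^2/(2g) = 0.037 * 637.2549 * 6.76 / 19.62 = 8.12386 m

8.12386 m


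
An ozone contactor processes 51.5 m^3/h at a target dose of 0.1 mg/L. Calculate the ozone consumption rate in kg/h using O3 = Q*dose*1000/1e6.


O3 demand (mg/h) = Q * dose * 1000 = 51.5 * 0.1 * 1000 = 5150 mg/h
Convert mg to kg: 5150 / 1e6 = 0.00515 kg/h

0.00515 kg/h


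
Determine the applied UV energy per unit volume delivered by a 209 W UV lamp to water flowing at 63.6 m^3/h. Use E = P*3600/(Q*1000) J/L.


Energy delivered per hour = 209 W * 3600 s = 752400 J/h
Volume treated per hour = 63.6 m^3/h * 1000 = 63600 L/h
dose = 752400 / 63600 = 11.8302 J/L

11.8302 J/L


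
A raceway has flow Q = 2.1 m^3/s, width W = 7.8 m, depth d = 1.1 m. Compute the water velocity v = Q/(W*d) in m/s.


Cross-sectional area = W * d = 7.8 * 1.1 = 8.58 m^2
Velocity = Q / A = 2.1 / 8.58 = 0.244755 m/s

0.244755 m/s


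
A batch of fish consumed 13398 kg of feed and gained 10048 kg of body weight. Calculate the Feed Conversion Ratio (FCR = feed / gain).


FCR = feed consumed / weight gained
FCR = 13398 kg / 10048 kg = 1.3334

1.3334


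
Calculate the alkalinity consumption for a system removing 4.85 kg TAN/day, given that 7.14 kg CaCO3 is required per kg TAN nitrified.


Alkalinity factor: 7.14 kg CaCO3 consumed per kg TAN nitrified
alk = 4.85 kg TAN * 7.14 = 34.629 kg CaCO3/day

34.629 kg CaCO3/day


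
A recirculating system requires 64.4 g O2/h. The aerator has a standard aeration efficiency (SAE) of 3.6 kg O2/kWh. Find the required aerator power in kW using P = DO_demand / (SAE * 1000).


SAE in g O2/kWh = 3.6 * 1000 = 3600 g/kWh
P = DO_demand / SAE_g = 64.4 / 3600 = 0.0178889 kW

0.0178889 kW


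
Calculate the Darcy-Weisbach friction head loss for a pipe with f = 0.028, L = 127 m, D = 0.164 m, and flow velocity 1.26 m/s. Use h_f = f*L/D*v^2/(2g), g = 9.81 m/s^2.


v^2 = 1.26^2 = 1.5876 m^2/s^2
L/D = 127/0.164 = 774.39024
h_f = f*(L/D)*v^2/(2g) = 0.028 * 774.39024 * 1.5876 / 19.62 = 1.75453 m

1.75453 m


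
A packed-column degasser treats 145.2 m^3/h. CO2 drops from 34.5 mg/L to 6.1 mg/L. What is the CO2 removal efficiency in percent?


CO2_out / CO2_in = 6.1 / 34.5 = 0.17681159
Fraction remaining = 0.17681159
efficiency = (1 - 0.17681159) * 100 = 82.3188 %

82.3188 %


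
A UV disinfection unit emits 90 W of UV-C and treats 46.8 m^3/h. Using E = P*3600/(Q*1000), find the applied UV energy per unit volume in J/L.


Energy delivered per hour = 90 W * 3600 s = 324000 J/h
Volume treated per hour = 46.8 m^3/h * 1000 = 46800 L/h
dose = 324000 / 46800 = 6.92308 J/L

6.92308 J/L


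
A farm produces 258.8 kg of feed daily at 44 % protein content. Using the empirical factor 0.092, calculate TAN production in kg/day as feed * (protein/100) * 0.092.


Protein in feed = 258.8 * 44/100 = 113.872 kg/day
TAN = protein * 0.092 = 113.872 * 0.092 = 10.476224 kg/day

10.476224 kg/day


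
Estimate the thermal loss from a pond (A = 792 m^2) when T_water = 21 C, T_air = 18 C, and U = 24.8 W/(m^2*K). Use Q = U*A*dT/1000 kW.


Temperature difference dT = 21 - 18 = 3 K
Heat loss (W) = U * A * dT = 24.8 * 792 * 3 = 58924.8 W
Convert to kW: 58924.8 / 1000 = 58.9248 kW

58.9248 kW


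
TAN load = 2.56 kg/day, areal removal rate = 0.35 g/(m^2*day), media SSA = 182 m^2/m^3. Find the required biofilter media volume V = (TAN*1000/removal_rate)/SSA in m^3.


A = 2.56*1000 / 0.35 = 7314.2857 m^2
V = 7314.2857 / 182 = 40.1884

40.1884 m^3


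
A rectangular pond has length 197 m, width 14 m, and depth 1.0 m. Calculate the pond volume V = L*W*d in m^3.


Base area = L * W = 197 * 14 = 2758 m^2
Volume = area * depth = 2758 * 1.0 = 2758 m^3

2758 m^3


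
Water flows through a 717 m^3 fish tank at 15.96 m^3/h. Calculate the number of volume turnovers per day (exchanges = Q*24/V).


Daily flow volume = 15.96 m^3/h * 24 h = 383.04 m^3/day
Exchanges = daily flow / tank volume = 383.04 / 717 = 0.534226 exchanges/day

0.534226 exchanges/day
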